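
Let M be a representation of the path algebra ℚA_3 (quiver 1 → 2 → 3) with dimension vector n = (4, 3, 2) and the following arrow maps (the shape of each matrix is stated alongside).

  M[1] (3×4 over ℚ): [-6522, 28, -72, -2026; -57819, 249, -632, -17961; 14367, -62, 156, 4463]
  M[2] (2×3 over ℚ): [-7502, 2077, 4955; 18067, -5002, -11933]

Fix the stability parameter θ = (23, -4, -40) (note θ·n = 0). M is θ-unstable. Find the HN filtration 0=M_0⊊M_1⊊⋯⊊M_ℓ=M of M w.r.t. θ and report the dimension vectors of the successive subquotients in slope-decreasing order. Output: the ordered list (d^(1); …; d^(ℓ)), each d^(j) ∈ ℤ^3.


Via rank(M_{q-1}∘⋯∘M_p): M ≅ I[1,1]^2, I[1,3]^2, I[2,2].
μ_θ-semistable layers: μ^(1)=23; μ^(2)=-4; μ^(3)=-7

((2, 0, 0); (0, 1, 0); (2, 2, 2))


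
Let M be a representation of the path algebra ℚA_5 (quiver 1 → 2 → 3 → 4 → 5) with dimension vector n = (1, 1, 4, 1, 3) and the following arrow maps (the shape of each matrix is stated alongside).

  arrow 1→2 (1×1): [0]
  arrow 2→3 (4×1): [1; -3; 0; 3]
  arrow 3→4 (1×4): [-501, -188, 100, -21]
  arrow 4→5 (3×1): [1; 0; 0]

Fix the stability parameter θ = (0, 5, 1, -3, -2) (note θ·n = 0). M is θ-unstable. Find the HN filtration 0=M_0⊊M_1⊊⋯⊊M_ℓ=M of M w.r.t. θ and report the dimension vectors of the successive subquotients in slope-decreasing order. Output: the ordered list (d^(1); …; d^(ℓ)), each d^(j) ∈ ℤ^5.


Interval decomposition of M: I[1,1], I[2,3], I[3,3]^2, I[3,5], I[5,5]^2.
HN type (ℓ=5): μ^(1)=3; μ^(2)=1; μ^(3)=0; μ^(4)=-4/3; μ^(5)=-2

((0, 1, 1, 0, 0); (0, 0, 2, 0, 0); (1, 0, 0, 0, 0); (0, 0, 1, 1, 1); (0, 0, 0, 0, 2))


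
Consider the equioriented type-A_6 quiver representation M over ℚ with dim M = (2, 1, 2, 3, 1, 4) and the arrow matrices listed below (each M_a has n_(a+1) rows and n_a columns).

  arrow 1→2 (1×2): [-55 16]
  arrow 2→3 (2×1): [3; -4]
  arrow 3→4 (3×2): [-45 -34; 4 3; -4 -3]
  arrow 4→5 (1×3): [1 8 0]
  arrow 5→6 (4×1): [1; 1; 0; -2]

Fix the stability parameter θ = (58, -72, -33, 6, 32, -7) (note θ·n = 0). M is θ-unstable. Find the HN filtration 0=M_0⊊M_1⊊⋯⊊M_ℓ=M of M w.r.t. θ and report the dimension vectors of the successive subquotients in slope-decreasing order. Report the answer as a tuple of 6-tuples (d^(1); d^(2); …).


Barcode: M ≅ I[1,1], I[1,6], I[3,4], I[4,4], I[6,6]^3. HN layers by μ_θ (6 steps, strictly decreasing):
  μ^(1)=58; μ^(2)=25/2; μ^(3)=6; μ^(4)=-7; μ^(5)=-47/3; μ^(6)=-33

((1, 0, 0, 0, 0, 0); (0, 0, 0, 0, 1, 1); (0, 0, 0, 3, 0, 0); (0, 0, 0, 0, 0, 3); (1, 1, 1, 0, 0, 0); (0, 0, 1, 0, 0, 0))


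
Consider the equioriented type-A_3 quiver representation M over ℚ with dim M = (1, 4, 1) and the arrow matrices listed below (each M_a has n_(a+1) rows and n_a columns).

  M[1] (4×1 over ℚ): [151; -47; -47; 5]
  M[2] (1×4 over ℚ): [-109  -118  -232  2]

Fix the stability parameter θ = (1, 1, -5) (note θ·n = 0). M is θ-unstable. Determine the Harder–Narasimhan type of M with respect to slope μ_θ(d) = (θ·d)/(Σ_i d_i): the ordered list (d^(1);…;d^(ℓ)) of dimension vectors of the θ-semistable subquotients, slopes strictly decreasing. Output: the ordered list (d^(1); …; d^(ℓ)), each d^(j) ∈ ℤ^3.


Barcode: M ≅ I[1,3], I[2,2]^3. HN layers by μ_θ (2 steps, strictly decreasing):
  μ^(1)=1; μ^(2)=-1

((0, 3, 0); (1, 1, 1))


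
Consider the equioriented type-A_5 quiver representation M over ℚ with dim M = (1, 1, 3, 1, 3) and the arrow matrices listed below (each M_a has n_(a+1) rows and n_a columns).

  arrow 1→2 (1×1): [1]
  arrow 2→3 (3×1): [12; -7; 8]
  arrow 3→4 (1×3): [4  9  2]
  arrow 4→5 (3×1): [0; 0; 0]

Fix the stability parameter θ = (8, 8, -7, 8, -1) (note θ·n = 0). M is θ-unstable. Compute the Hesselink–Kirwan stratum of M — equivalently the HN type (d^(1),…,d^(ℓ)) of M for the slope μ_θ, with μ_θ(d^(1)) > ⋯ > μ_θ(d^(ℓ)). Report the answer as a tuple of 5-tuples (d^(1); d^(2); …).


Interval decomposition of M: I[1,4], I[3,3]^2, I[5,5]^3.
HN type (ℓ=4): μ^(1)=8; μ^(2)=3; μ^(3)=-1; μ^(4)=-7

((0, 0, 0, 1, 0); (1, 1, 1, 0, 0); (0, 0, 0, 0, 3); (0, 0, 2, 0, 0))


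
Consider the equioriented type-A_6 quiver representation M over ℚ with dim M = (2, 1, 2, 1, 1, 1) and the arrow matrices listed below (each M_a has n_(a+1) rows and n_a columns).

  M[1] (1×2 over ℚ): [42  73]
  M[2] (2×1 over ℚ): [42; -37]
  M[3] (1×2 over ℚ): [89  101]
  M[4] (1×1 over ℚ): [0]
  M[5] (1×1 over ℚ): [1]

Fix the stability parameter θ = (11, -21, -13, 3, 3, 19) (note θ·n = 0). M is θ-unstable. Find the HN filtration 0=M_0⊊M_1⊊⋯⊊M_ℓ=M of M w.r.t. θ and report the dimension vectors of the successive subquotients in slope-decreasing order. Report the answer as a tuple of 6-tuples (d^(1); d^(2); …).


Interval decomposition of M: I[1,1], I[1,4], I[3,3], I[5,6].
HN type (ℓ=5): μ^(1)=19; μ^(2)=11; μ^(3)=3; μ^(4)=-23/3; μ^(5)=-13

((0, 0, 0, 0, 0, 1); (1, 0, 0, 0, 0, 0); (0, 0, 0, 1, 1, 0); (1, 1, 1, 0, 0, 0); (0, 0, 1, 0, 0, 0))


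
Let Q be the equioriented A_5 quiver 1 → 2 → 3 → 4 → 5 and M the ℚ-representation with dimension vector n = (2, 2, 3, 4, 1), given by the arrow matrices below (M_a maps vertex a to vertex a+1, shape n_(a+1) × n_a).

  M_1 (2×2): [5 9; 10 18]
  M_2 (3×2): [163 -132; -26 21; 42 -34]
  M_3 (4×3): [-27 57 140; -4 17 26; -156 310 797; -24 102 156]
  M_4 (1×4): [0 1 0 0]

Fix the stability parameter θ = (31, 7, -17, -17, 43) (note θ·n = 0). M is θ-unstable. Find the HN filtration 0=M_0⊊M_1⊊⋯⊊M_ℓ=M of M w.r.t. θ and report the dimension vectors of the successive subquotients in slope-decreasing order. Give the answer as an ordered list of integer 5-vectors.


Via rank(M_{q-1}∘⋯∘M_p): M ≅ I[1,1], I[1,4], I[2,5], I[3,4], I[4,4].
μ_θ-semistable layers: μ^(1)=43; μ^(2)=31; μ^(3)=1; μ^(4)=-9; μ^(5)=-17

((0, 0, 0, 0, 1); (1, 0, 0, 0, 0); (1, 1, 1, 1, 0); (0, 1, 1, 1, 0); (0, 0, 1, 2, 0))


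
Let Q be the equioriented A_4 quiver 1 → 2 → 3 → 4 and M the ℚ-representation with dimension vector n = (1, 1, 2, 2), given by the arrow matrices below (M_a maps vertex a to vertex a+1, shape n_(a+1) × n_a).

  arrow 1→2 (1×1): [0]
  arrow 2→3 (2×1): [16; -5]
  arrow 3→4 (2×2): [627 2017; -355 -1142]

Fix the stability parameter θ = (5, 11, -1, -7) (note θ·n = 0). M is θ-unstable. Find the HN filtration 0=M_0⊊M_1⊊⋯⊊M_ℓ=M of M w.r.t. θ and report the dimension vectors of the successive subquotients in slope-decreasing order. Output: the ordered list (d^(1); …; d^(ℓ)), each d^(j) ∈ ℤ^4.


Interval decomposition of M: I[1,1], I[2,4], I[3,4].
HN type (ℓ=3): μ^(1)=5; μ^(2)=1; μ^(3)=-4

((1, 0, 0, 0); (0, 1, 1, 1); (0, 0, 1, 1))


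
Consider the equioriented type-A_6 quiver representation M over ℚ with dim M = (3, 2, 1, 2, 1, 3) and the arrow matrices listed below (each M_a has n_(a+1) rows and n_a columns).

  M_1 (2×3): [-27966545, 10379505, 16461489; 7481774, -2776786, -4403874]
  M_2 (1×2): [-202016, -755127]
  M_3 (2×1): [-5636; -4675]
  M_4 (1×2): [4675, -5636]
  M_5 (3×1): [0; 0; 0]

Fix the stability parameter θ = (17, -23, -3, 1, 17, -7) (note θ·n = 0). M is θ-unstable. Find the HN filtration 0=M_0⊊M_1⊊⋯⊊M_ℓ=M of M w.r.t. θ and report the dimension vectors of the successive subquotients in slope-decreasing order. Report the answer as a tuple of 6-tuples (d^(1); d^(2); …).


Barcode: M ≅ I[1,1], I[1,2], I[1,4], I[4,5], I[6,6]^3. HN layers by μ_θ (4 steps, strictly decreasing):
  μ^(1)=17; μ^(2)=1; μ^(3)=-3; μ^(4)=-7

((1, 0, 0, 0, 1, 0); (0, 0, 0, 2, 0, 0); (2, 2, 1, 0, 0, 0); (0, 0, 0, 0, 0, 3))


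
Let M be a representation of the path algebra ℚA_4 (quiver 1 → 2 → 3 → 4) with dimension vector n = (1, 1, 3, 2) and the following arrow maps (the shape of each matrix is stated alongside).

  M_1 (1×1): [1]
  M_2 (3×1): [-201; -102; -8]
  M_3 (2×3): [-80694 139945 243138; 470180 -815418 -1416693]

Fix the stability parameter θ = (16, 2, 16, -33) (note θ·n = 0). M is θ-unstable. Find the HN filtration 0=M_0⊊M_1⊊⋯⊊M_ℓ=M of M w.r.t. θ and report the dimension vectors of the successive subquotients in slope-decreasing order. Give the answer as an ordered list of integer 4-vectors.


Interval decomposition of M: I[1,3], I[3,4]^2.
HN type (ℓ=3): μ^(1)=16; μ^(2)=9; μ^(3)=-17/2

((0, 0, 1, 0); (1, 1, 0, 0); (0, 0, 2, 2))


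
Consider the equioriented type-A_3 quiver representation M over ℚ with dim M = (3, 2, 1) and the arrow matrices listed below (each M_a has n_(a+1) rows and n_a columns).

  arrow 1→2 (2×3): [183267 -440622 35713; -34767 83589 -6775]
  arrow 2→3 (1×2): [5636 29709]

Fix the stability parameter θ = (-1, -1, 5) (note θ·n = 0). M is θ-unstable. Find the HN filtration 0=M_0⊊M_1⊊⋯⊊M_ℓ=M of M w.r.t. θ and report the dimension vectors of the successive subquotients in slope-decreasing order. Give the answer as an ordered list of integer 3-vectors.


Interval decomposition of M: I[1,1], I[1,2], I[1,3].
HN type (ℓ=2): μ^(1)=5; μ^(2)=-1

((0, 0, 1); (3, 2, 0))


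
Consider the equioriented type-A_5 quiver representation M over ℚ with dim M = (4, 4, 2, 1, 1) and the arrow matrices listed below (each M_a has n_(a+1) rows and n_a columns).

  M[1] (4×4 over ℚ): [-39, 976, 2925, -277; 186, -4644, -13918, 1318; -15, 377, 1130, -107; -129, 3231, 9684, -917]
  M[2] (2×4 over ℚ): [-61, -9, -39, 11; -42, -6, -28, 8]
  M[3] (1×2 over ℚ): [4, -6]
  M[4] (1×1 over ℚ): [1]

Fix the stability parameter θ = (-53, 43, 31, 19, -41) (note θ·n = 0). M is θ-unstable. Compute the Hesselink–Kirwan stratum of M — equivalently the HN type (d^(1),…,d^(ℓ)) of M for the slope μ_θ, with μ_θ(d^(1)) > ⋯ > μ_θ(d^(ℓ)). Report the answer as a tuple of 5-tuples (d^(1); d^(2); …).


Barcode: M ≅ I[1,1], I[1,2], I[1,3], I[1,5], I[2,2]. HN layers by μ_θ (4 steps, strictly decreasing):
  μ^(1)=43; μ^(2)=37; μ^(3)=13; μ^(4)=-53

((0, 2, 0, 0, 0); (0, 1, 1, 0, 0); (0, 1, 1, 1, 1); (4, 0, 0, 0, 0))


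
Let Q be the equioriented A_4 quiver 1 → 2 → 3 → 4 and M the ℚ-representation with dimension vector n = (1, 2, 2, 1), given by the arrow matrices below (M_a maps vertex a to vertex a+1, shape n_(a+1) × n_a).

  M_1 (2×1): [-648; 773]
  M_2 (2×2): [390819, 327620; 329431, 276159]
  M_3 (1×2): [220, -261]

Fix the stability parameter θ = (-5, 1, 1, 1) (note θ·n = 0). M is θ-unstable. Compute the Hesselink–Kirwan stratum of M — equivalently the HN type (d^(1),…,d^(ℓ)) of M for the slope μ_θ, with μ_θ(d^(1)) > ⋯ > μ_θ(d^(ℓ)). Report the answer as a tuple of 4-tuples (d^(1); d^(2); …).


Via rank(M_{q-1}∘⋯∘M_p): M ≅ I[1,4], I[2,3].
μ_θ-semistable layers: μ^(1)=1; μ^(2)=-5

((0, 2, 2, 1); (1, 0, 0, 0))


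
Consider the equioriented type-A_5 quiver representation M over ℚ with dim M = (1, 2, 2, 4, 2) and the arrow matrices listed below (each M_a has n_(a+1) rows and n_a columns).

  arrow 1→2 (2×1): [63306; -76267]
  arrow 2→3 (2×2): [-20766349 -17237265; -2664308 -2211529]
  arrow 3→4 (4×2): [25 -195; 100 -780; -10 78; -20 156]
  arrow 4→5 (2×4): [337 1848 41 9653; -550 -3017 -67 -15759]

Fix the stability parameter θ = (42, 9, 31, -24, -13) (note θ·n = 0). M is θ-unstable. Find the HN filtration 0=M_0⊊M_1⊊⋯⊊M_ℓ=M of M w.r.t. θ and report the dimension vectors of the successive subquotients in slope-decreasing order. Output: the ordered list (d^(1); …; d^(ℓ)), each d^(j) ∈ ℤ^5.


Barcode: M ≅ I[1,3], I[2,5], I[4,4]^2, I[4,5]. HN layers by μ_θ (5 steps, strictly decreasing):
  μ^(1)=31; μ^(2)=51/2; μ^(3)=3/4; μ^(4)=-13; μ^(5)=-24

((0, 0, 1, 0, 0); (1, 1, 0, 0, 0); (0, 1, 1, 1, 1); (0, 0, 0, 0, 1); (0, 0, 0, 3, 0))


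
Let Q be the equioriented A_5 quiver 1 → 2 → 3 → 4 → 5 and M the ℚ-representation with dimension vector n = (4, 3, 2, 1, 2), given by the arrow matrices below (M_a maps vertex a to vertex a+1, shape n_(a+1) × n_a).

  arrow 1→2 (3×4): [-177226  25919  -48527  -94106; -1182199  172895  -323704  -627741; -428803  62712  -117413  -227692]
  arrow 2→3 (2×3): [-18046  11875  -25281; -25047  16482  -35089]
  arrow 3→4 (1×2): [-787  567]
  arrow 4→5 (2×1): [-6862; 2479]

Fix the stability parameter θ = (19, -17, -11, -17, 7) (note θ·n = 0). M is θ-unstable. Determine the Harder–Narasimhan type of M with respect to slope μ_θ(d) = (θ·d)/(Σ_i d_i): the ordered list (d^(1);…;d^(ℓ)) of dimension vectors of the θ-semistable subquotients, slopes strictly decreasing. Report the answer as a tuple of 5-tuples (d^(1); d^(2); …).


Barcode: M ≅ I[1,1], I[1,2], I[1,3], I[1,5], I[5,5]. HN layers by μ_θ (5 steps, strictly decreasing):
  μ^(1)=19; μ^(2)=7; μ^(3)=1; μ^(4)=-3; μ^(5)=-13/2

((1, 0, 0, 0, 0); (0, 0, 0, 0, 2); (1, 1, 0, 0, 0); (1, 1, 1, 0, 0); (1, 1, 1, 1, 0))


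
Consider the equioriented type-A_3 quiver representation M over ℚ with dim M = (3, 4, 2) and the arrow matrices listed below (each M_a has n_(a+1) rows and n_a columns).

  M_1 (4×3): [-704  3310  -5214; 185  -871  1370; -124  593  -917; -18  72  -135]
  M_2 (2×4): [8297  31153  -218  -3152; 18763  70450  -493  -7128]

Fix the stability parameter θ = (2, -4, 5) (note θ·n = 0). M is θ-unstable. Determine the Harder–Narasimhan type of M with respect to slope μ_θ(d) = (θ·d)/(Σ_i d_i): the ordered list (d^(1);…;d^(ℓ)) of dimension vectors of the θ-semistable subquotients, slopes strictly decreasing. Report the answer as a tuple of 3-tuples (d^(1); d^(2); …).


Interval decomposition of M: I[1,2], I[1,3]^2, I[2,2].
HN type (ℓ=3): μ^(1)=5; μ^(2)=-1; μ^(3)=-4

((0, 0, 2); (3, 3, 0); (0, 1, 0))


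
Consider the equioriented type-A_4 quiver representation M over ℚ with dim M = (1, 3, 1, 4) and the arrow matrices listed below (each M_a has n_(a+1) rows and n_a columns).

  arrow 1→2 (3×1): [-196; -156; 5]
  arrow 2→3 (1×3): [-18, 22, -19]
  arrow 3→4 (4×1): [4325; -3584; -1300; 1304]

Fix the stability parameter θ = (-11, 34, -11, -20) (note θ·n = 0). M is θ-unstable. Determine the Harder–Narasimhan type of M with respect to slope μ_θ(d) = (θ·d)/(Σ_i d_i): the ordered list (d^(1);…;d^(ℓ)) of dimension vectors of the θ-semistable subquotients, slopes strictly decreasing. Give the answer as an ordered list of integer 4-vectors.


Barcode: M ≅ I[1,4], I[2,2]^2, I[4,4]^3. HN layers by μ_θ (4 steps, strictly decreasing):
  μ^(1)=34; μ^(2)=1; μ^(3)=-11; μ^(4)=-20

((0, 2, 0, 0); (0, 1, 1, 1); (1, 0, 0, 0); (0, 0, 0, 3))


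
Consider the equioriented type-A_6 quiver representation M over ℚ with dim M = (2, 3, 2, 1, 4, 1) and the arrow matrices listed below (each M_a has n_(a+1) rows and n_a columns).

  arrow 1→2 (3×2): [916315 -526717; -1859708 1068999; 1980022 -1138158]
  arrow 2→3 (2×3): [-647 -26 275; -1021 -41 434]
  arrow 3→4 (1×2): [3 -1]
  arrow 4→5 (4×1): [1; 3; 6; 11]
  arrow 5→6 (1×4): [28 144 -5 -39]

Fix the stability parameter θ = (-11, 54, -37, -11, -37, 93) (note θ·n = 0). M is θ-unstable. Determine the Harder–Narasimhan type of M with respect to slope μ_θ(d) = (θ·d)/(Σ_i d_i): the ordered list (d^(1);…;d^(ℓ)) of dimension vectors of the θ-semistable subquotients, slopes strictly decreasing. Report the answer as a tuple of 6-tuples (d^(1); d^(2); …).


Interval decomposition of M: I[1,3], I[1,6], I[2,2], I[5,5]^3.
HN type (ℓ=6): μ^(1)=93; μ^(2)=54; μ^(3)=17/2; μ^(4)=-31/4; μ^(5)=-11; μ^(6)=-37

((0, 0, 0, 0, 0, 1); (0, 1, 0, 0, 0, 0); (0, 1, 1, 0, 0, 0); (0, 1, 1, 1, 1, 0); (2, 0, 0, 0, 0, 0); (0, 0, 0, 0, 3, 0))


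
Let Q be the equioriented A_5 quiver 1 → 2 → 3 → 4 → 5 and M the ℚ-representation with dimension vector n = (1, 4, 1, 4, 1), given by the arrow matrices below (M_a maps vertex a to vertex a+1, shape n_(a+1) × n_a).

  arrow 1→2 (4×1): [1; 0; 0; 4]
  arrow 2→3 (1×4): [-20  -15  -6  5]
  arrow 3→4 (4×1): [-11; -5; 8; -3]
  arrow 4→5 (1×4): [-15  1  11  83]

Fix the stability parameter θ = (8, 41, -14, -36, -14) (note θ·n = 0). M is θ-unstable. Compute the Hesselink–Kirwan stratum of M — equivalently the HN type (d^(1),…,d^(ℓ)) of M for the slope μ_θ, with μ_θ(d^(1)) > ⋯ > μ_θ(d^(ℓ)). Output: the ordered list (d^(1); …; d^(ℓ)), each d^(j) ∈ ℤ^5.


Barcode: M ≅ I[1,2], I[2,2]^2, I[2,5], I[4,4]^3. HN layers by μ_θ (4 steps, strictly decreasing):
  μ^(1)=41; μ^(2)=8; μ^(3)=-23/4; μ^(4)=-36

((0, 3, 0, 0, 0); (1, 0, 0, 0, 0); (0, 1, 1, 1, 1); (0, 0, 0, 3, 0))


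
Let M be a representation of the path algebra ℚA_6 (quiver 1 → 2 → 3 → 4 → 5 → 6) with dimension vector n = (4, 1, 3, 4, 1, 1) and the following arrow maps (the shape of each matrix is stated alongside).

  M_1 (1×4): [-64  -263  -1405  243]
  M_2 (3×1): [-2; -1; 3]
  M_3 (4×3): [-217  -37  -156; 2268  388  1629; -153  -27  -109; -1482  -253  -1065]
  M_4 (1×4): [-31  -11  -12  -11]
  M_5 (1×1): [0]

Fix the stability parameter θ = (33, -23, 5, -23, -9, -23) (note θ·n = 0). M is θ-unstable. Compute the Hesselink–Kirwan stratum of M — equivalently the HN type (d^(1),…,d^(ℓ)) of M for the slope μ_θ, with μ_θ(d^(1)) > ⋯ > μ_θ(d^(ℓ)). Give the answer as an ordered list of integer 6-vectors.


Interval decomposition of M: I[1,1]^3, I[1,4], I[3,4], I[3,5], I[4,4], I[6,6].
HN type (ℓ=4): μ^(1)=33; μ^(2)=-2; μ^(3)=-9; μ^(4)=-23

((3, 0, 0, 0, 0, 0); (1, 1, 1, 1, 0, 0); (0, 0, 2, 2, 1, 0); (0, 0, 0, 1, 0, 1))


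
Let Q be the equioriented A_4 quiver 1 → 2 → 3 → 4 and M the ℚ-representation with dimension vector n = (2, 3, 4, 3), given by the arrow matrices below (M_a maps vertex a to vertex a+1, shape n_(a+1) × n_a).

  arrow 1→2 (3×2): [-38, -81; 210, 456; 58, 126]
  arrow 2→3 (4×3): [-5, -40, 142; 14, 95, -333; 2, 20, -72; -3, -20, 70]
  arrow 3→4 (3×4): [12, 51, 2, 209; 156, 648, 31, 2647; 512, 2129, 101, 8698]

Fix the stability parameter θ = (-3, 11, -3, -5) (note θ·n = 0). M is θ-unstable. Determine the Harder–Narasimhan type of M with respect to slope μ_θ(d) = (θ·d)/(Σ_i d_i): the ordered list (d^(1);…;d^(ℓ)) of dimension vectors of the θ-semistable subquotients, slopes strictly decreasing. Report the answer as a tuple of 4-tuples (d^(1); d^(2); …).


Via rank(M_{q-1}∘⋯∘M_p): M ≅ I[1,2], I[1,4], I[2,4], I[3,3]^2, I[4,4].
μ_θ-semistable layers: μ^(1)=11; μ^(2)=1; μ^(3)=-3; μ^(4)=-5

((0, 1, 0, 0); (0, 2, 2, 2); (2, 0, 2, 0); (0, 0, 0, 1))


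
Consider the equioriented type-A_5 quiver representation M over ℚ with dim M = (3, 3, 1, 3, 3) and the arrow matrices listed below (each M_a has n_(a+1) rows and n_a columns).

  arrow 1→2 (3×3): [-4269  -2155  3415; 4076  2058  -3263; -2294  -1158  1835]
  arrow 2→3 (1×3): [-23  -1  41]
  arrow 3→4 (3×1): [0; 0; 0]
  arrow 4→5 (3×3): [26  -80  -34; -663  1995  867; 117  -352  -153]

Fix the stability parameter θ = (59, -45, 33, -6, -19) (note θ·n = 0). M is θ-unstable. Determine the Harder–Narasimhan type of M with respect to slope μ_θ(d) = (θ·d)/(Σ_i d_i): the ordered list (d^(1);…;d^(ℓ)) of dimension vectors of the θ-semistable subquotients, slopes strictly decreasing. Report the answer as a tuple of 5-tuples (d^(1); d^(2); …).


Interval decomposition of M: I[1,2]^2, I[1,3], I[4,4], I[4,5]^2, I[5,5].
HN type (ℓ=5): μ^(1)=33; μ^(2)=7; μ^(3)=-6; μ^(4)=-25/2; μ^(5)=-19

((0, 0, 1, 0, 0); (3, 3, 0, 0, 0); (0, 0, 0, 1, 0); (0, 0, 0, 2, 2); (0, 0, 0, 0, 1))


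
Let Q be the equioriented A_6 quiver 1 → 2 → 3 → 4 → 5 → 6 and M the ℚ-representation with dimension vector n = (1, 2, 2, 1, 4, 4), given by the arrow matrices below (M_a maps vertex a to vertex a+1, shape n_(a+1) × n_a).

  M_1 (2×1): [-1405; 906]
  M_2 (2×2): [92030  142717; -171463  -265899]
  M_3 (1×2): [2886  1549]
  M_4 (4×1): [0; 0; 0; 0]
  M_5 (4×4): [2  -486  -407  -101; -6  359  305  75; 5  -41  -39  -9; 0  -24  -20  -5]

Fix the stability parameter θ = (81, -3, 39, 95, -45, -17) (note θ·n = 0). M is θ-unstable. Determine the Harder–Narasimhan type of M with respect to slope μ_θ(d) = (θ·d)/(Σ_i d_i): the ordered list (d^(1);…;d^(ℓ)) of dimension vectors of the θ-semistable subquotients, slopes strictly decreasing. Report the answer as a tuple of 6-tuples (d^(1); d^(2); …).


Barcode: M ≅ I[1,4], I[2,3], I[5,6]^4. HN layers by μ_θ (5 steps, strictly decreasing):
  μ^(1)=95; μ^(2)=39; μ^(3)=-3; μ^(4)=-17; μ^(5)=-45

((0, 0, 0, 1, 0, 0); (1, 1, 2, 0, 0, 0); (0, 1, 0, 0, 0, 0); (0, 0, 0, 0, 0, 4); (0, 0, 0, 0, 4, 0))


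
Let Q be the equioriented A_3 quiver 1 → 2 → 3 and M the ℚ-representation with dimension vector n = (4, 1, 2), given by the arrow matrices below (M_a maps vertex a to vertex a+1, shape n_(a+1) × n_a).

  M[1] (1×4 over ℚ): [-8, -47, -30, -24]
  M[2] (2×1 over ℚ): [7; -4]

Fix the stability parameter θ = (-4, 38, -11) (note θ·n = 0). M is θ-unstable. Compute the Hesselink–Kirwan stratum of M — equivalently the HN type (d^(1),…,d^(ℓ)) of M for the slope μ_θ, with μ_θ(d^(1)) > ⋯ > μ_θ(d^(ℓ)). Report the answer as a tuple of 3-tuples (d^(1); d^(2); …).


Via rank(M_{q-1}∘⋯∘M_p): M ≅ I[1,1]^3, I[1,3], I[3,3].
μ_θ-semistable layers: μ^(1)=27/2; μ^(2)=-4; μ^(3)=-11

((0, 1, 1); (4, 0, 0); (0, 0, 1))


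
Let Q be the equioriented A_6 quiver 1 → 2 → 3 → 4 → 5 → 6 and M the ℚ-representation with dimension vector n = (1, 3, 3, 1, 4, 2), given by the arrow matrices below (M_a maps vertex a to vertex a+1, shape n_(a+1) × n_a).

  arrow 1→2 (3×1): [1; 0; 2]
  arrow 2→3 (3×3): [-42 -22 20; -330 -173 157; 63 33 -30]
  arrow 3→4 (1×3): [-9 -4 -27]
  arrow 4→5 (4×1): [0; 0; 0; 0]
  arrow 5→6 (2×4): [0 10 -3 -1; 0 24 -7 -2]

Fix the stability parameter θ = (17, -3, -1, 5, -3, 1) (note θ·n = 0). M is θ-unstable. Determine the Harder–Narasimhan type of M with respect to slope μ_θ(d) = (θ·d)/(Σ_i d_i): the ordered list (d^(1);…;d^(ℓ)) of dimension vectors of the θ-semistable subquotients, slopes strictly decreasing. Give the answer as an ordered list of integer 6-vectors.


Via rank(M_{q-1}∘⋯∘M_p): M ≅ I[1,4], I[2,2], I[2,3], I[3,3], I[5,5]^2, I[5,6]^2.
μ_θ-semistable layers: μ^(1)=5; μ^(2)=13/3; μ^(3)=1; μ^(4)=-1; μ^(5)=-3

((0, 0, 0, 1, 0, 0); (1, 1, 1, 0, 0, 0); (0, 0, 0, 0, 0, 2); (0, 0, 2, 0, 0, 0); (0, 2, 0, 0, 4, 0))


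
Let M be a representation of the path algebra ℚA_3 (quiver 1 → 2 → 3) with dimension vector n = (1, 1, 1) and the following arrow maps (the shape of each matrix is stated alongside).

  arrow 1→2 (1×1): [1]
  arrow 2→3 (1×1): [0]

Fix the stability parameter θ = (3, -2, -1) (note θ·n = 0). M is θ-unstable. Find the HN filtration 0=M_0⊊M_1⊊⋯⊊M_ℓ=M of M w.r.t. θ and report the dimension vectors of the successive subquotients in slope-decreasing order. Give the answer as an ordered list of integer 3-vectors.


Via rank(M_{q-1}∘⋯∘M_p): M ≅ I[1,2], I[3,3].
μ_θ-semistable layers: μ^(1)=1/2; μ^(2)=-1

((1, 1, 0); (0, 0, 1))


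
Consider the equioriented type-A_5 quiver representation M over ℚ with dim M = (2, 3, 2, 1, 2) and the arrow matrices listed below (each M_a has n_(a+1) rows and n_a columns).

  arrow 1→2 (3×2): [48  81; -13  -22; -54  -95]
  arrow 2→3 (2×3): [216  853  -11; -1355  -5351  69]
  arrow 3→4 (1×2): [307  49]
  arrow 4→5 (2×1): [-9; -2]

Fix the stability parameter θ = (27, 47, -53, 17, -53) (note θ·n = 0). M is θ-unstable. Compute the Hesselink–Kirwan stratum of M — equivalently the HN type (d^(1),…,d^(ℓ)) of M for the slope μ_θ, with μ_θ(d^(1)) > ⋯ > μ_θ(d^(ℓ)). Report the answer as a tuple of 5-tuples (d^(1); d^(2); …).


Barcode: M ≅ I[1,3], I[1,5], I[2,2], I[5,5]. HN layers by μ_θ (4 steps, strictly decreasing):
  μ^(1)=47; μ^(2)=7; μ^(3)=-3; μ^(4)=-53

((0, 1, 0, 0, 0); (1, 1, 1, 0, 0); (1, 1, 1, 1, 1); (0, 0, 0, 0, 1))


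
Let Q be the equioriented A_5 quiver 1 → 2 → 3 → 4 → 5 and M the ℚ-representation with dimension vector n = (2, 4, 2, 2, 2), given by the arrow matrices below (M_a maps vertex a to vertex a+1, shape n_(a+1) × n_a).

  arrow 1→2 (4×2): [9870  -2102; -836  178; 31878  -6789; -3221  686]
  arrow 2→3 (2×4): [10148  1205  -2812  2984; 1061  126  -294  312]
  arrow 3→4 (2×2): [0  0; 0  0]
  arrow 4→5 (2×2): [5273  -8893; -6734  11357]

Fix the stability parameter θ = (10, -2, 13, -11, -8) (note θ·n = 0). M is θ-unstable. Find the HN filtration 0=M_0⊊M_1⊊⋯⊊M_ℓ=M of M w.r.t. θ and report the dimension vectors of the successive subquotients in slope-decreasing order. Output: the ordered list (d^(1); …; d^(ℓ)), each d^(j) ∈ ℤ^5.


Barcode: M ≅ I[1,3]^2, I[2,2]^2, I[4,5]^2. HN layers by μ_θ (5 steps, strictly decreasing):
  μ^(1)=13; μ^(2)=4; μ^(3)=-2; μ^(4)=-8; μ^(5)=-11

((0, 0, 2, 0, 0); (2, 2, 0, 0, 0); (0, 2, 0, 0, 0); (0, 0, 0, 0, 2); (0, 0, 0, 2, 0))


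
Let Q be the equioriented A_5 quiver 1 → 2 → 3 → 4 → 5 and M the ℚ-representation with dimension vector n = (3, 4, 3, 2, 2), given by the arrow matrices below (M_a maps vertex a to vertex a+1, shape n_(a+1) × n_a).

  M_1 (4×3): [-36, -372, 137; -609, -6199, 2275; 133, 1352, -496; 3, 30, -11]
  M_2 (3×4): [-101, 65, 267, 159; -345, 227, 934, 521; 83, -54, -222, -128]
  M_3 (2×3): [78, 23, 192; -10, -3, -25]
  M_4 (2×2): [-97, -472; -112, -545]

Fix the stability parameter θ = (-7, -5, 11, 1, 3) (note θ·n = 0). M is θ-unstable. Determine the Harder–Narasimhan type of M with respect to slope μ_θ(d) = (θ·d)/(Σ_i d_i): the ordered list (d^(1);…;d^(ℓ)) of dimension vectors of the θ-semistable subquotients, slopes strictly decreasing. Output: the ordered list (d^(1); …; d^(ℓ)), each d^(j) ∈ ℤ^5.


Via rank(M_{q-1}∘⋯∘M_p): M ≅ I[1,3], I[1,5]^2, I[2,2].
μ_θ-semistable layers: μ^(1)=11; μ^(2)=5; μ^(3)=-5; μ^(4)=-7

((0, 0, 1, 0, 0); (0, 0, 2, 2, 2); (0, 4, 0, 0, 0); (3, 0, 0, 0, 0))


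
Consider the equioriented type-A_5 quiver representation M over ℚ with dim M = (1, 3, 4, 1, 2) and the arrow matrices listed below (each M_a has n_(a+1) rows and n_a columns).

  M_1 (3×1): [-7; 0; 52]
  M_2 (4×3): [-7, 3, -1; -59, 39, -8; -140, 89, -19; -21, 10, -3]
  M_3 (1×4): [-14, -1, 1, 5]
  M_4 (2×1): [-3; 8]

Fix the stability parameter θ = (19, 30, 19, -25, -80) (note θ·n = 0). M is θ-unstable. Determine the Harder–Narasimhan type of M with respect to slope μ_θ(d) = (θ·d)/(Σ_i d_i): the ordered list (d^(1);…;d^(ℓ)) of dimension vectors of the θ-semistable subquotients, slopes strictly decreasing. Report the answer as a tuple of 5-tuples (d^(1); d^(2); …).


Via rank(M_{q-1}∘⋯∘M_p): M ≅ I[1,5], I[2,3]^2, I[3,3], I[5,5].
μ_θ-semistable layers: μ^(1)=49/2; μ^(2)=19; μ^(3)=-37/5; μ^(4)=-80

((0, 2, 2, 0, 0); (0, 0, 1, 0, 0); (1, 1, 1, 1, 1); (0, 0, 0, 0, 1))


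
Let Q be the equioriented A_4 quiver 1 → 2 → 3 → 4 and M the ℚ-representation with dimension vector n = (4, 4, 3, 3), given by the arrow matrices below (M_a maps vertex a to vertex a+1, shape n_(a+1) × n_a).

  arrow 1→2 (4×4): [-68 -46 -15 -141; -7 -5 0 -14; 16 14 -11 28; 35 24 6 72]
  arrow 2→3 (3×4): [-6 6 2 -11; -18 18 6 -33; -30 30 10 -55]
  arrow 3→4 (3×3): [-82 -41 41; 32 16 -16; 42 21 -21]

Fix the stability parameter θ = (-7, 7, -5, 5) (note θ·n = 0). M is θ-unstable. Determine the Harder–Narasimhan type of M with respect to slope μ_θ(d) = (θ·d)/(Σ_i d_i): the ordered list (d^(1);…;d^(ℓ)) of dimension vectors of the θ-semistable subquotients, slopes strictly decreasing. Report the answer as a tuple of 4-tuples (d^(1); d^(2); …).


Barcode: M ≅ I[1,2]^3, I[1,3], I[3,3], I[3,4], I[4,4]^2. HN layers by μ_θ (5 steps, strictly decreasing):
  μ^(1)=7; μ^(2)=5; μ^(3)=1; μ^(4)=-5; μ^(5)=-7

((0, 3, 0, 0); (0, 0, 0, 3); (0, 1, 1, 0); (0, 0, 2, 0); (4, 0, 0, 0))


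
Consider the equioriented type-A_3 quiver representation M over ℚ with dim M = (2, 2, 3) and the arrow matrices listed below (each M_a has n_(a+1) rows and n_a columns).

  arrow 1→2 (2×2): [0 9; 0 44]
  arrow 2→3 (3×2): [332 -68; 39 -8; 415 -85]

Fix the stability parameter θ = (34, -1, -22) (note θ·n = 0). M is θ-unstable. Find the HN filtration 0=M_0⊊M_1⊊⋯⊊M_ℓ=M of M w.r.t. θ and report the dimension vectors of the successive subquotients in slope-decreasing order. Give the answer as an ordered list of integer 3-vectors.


Interval decomposition of M: I[1,1], I[1,3], I[2,3], I[3,3].
HN type (ℓ=4): μ^(1)=34; μ^(2)=11/3; μ^(3)=-23/2; μ^(4)=-22

((1, 0, 0); (1, 1, 1); (0, 1, 1); (0, 0, 1))


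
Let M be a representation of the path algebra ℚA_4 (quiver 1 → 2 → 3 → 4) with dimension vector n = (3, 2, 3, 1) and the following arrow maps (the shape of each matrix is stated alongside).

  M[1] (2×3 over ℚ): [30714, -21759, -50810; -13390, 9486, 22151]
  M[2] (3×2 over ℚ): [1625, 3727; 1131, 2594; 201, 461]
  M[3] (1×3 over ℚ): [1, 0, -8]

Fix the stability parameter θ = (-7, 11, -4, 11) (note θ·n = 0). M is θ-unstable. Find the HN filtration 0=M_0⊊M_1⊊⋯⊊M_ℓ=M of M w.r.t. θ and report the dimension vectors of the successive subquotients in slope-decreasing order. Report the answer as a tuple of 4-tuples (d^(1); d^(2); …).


Via rank(M_{q-1}∘⋯∘M_p): M ≅ I[1,1], I[1,3], I[1,4], I[3,3].
μ_θ-semistable layers: μ^(1)=11; μ^(2)=7/2; μ^(3)=-4; μ^(4)=-7

((0, 0, 0, 1); (0, 2, 2, 0); (0, 0, 1, 0); (3, 0, 0, 0))


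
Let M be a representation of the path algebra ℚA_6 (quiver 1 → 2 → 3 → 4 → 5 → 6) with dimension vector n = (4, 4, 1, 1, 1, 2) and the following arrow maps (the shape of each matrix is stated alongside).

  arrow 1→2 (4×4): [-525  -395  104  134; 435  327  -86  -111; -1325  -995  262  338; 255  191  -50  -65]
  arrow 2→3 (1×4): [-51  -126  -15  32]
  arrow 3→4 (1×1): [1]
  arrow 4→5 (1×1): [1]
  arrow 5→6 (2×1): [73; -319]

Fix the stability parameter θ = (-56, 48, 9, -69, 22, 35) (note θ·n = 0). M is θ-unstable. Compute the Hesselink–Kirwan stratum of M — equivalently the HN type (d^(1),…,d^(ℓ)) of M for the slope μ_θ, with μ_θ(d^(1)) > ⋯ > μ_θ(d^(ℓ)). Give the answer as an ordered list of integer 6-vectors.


Barcode: M ≅ I[1,1], I[1,2]^2, I[1,6], I[2,2], I[6,6]. HN layers by μ_θ (5 steps, strictly decreasing):
  μ^(1)=48; μ^(2)=35; μ^(3)=22; μ^(4)=-4; μ^(5)=-56

((0, 3, 0, 0, 0, 0); (0, 0, 0, 0, 0, 2); (0, 0, 0, 0, 1, 0); (0, 1, 1, 1, 0, 0); (4, 0, 0, 0, 0, 0))


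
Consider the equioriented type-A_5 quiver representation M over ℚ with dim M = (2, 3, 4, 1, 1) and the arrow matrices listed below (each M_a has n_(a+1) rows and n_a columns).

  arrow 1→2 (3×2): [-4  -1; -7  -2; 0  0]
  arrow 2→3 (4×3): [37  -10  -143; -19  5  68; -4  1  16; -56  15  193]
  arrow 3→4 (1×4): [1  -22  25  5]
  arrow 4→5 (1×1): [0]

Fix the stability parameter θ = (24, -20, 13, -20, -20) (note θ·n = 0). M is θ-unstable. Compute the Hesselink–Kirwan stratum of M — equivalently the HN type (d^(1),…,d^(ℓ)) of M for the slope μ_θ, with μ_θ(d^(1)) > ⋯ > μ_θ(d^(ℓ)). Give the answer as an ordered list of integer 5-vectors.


Barcode: M ≅ I[1,3], I[1,4], I[2,3], I[3,3], I[5,5]. HN layers by μ_θ (4 steps, strictly decreasing):
  μ^(1)=13; μ^(2)=2; μ^(3)=-3/4; μ^(4)=-20

((0, 0, 3, 0, 0); (1, 1, 0, 0, 0); (1, 1, 1, 1, 0); (0, 1, 0, 0, 1))


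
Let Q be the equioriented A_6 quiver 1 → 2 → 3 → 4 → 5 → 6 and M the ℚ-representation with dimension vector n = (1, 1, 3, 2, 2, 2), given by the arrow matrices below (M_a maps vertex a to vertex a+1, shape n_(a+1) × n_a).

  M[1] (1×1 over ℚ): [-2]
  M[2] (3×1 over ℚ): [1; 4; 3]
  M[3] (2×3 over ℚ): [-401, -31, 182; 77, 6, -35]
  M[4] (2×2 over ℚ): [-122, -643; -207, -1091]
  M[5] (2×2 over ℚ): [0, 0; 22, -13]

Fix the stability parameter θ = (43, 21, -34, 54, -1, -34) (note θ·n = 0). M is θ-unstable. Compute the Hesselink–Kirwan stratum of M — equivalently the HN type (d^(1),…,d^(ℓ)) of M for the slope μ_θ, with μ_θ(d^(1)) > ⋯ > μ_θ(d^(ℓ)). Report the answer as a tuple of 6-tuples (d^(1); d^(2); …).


Via rank(M_{q-1}∘⋯∘M_p): M ≅ I[1,6], I[3,3], I[3,5], I[6,6].
μ_θ-semistable layers: μ^(1)=53/2; μ^(2)=49/6; μ^(3)=-34

((0, 0, 0, 1, 1, 0); (1, 1, 1, 1, 1, 1); (0, 0, 2, 0, 0, 1))


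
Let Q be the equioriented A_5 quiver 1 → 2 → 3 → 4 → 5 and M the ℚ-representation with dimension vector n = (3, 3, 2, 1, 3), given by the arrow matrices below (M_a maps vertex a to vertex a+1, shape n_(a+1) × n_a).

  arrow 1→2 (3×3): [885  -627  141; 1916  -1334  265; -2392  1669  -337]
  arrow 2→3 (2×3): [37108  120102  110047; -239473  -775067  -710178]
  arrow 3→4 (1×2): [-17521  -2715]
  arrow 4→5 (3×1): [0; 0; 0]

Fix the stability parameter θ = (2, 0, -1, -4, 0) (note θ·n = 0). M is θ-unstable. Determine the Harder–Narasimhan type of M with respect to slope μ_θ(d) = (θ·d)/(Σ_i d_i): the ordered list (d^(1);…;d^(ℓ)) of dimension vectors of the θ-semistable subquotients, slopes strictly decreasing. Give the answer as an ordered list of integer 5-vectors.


Via rank(M_{q-1}∘⋯∘M_p): M ≅ I[1,2], I[1,3], I[1,4], I[5,5]^3.
μ_θ-semistable layers: μ^(1)=1; μ^(2)=1/3; μ^(3)=0; μ^(4)=-3/4

((1, 1, 0, 0, 0); (1, 1, 1, 0, 0); (0, 0, 0, 0, 3); (1, 1, 1, 1, 0))


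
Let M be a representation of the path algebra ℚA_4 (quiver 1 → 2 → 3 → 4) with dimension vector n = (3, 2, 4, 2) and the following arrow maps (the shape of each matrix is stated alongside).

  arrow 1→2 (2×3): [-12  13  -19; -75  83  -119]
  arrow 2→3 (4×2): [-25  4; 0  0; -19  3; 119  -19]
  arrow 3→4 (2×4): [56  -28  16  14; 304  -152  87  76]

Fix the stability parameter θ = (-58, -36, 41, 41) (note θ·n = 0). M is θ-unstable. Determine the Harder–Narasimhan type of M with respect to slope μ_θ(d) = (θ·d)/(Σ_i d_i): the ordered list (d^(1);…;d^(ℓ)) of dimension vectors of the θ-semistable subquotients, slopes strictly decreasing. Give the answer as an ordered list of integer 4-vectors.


Interval decomposition of M: I[1,1], I[1,3], I[1,4], I[3,3], I[3,4].
HN type (ℓ=3): μ^(1)=41; μ^(2)=-36; μ^(3)=-58

((0, 0, 4, 2); (0, 2, 0, 0); (3, 0, 0, 0))


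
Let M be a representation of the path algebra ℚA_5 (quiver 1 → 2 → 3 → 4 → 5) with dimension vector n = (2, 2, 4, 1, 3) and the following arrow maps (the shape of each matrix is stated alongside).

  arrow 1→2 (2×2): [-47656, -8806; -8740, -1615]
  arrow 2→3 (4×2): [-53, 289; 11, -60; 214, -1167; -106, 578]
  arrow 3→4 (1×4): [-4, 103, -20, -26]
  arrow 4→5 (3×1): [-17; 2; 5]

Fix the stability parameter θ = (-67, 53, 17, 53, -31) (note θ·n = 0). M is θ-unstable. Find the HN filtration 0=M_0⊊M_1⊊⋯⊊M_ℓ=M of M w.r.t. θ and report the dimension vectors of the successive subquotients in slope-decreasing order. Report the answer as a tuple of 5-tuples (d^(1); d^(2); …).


Barcode: M ≅ I[1,1], I[1,5], I[2,3], I[3,3]^2, I[5,5]^2. HN layers by μ_θ (5 steps, strictly decreasing):
  μ^(1)=35; μ^(2)=23; μ^(3)=17; μ^(4)=-31; μ^(5)=-67

((0, 1, 1, 0, 0); (0, 1, 1, 1, 1); (0, 0, 2, 0, 0); (0, 0, 0, 0, 2); (2, 0, 0, 0, 0))


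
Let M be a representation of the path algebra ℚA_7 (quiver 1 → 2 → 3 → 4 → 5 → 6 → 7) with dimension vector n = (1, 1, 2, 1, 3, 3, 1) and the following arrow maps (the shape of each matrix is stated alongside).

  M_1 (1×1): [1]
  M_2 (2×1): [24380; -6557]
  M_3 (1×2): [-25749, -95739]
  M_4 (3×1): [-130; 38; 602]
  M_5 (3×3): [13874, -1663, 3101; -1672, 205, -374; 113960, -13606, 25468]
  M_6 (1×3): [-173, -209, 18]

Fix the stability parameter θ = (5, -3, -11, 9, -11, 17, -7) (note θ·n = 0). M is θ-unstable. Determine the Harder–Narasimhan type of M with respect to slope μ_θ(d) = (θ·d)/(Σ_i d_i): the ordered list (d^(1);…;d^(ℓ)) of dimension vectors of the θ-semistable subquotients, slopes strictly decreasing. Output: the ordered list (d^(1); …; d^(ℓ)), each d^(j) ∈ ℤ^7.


Barcode: M ≅ I[1,7], I[3,3], I[5,6]^2. HN layers by μ_θ (5 steps, strictly decreasing):
  μ^(1)=17; μ^(2)=5; μ^(3)=-1; μ^(4)=-3; μ^(5)=-11

((0, 0, 0, 0, 0, 2, 0); (0, 0, 0, 0, 0, 1, 1); (0, 0, 0, 1, 1, 0, 0); (1, 1, 1, 0, 0, 0, 0); (0, 0, 1, 0, 2, 0, 0))


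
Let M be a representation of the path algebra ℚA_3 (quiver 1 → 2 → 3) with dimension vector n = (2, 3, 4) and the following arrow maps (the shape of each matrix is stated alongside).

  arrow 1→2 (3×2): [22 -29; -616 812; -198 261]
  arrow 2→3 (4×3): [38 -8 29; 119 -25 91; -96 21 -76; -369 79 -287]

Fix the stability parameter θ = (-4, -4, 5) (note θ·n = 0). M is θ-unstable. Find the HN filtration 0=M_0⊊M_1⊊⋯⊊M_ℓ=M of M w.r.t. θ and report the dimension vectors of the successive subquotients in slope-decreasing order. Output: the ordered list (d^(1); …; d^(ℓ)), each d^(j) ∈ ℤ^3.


Interval decomposition of M: I[1,1], I[1,3], I[2,3]^2, I[3,3].
HN type (ℓ=2): μ^(1)=5; μ^(2)=-4

((0, 0, 4); (2, 3, 0))


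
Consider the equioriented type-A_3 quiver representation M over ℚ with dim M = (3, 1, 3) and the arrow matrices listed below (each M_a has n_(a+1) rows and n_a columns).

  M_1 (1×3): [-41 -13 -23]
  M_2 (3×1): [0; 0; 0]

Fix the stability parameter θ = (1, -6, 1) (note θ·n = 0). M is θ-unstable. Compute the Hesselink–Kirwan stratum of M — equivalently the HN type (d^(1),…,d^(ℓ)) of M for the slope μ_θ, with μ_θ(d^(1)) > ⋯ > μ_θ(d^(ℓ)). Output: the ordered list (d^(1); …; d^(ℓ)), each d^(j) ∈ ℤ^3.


Interval decomposition of M: I[1,1]^2, I[1,2], I[3,3]^3.
HN type (ℓ=2): μ^(1)=1; μ^(2)=-5/2

((2, 0, 3); (1, 1, 0))


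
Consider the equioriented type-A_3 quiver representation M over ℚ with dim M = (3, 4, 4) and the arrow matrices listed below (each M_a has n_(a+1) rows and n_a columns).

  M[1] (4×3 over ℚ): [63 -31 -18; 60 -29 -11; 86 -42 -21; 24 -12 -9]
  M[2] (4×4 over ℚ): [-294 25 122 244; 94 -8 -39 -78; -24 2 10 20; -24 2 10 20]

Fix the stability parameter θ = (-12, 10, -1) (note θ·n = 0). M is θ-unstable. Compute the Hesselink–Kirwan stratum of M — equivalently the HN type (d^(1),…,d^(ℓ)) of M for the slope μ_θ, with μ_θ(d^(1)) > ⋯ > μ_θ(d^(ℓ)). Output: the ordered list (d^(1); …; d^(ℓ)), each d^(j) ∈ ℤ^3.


Via rank(M_{q-1}∘⋯∘M_p): M ≅ I[1,2], I[1,3]^2, I[2,2], I[3,3]^2.
μ_θ-semistable layers: μ^(1)=10; μ^(2)=9/2; μ^(3)=-1; μ^(4)=-12

((0, 2, 0); (0, 2, 2); (0, 0, 2); (3, 0, 0))


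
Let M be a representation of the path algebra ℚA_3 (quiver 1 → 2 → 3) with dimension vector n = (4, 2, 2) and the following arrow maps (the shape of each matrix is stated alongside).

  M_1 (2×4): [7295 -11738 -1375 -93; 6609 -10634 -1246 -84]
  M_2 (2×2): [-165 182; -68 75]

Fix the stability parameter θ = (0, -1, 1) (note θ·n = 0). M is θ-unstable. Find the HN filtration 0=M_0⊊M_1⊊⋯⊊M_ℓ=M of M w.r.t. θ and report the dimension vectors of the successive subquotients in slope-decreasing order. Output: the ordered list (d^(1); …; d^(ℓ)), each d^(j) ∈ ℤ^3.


Barcode: M ≅ I[1,1]^2, I[1,3]^2. HN layers by μ_θ (3 steps, strictly decreasing):
  μ^(1)=1; μ^(2)=0; μ^(3)=-1/2

((0, 0, 2); (2, 0, 0); (2, 2, 0))


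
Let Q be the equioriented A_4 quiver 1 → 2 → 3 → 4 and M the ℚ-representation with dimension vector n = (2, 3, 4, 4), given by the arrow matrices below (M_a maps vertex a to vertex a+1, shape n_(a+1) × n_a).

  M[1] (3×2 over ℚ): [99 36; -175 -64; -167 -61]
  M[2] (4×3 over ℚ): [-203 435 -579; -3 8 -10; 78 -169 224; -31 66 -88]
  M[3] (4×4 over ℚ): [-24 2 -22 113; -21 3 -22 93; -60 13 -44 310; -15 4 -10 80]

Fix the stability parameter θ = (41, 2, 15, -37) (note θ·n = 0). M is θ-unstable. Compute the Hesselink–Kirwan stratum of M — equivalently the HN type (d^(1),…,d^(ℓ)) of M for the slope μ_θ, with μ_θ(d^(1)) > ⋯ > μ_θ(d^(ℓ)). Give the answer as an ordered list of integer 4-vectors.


Via rank(M_{q-1}∘⋯∘M_p): M ≅ I[1,4]^2, I[2,4], I[3,4].
μ_θ-semistable layers: μ^(1)=21/4; μ^(2)=-20/3; μ^(3)=-11

((2, 2, 2, 2); (0, 1, 1, 1); (0, 0, 1, 1))
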